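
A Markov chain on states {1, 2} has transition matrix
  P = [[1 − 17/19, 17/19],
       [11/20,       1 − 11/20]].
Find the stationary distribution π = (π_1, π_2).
π_1 = 209/549, π_2 = 340/549

Solve πP = π with π_1 + π_2 = 1. From πP = π: π_1 · (1 − 17/19) + π_2 · 11/20 = π_1 ⇒ π_2 · 11/20 = π_1 · 17/19 ⇒ π_2/π_1 = (17/19)/(11/20) = 340/209. Together with π_1 + π_2 = 1:
  π_1 = (11/20)/(17/19 + 11/20) = (11/20)/(549/380) = 209/549,
  π_2 = (17/19)/(17/19 + 11/20) = (17/19)/(549/380) = 340/549.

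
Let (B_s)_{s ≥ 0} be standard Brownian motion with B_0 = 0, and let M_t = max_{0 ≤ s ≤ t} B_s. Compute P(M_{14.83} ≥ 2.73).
P(M_{14.83} ≥ 2.73) = 2·P(B_{14.83} ≥ 2.73) = 2(1 − Φ(2.73/√14.83)) ≈ 0.4784

By the reflection principle for Brownian motion, P(M_t ≥ a) = 2 · P(B_t ≥ a) for a ≥ 0. Since B_t ~ N(0, t), P(B_t ≥ 2.73) = 1 − Φ(2.73/√t) = 1 − Φ(2.73/√14.83) = 1 − Φ(0.7089). So
  P(M_{14.83} ≥ 2.73) = 2(1 − Φ(0.7089)) ≈ 0.4784.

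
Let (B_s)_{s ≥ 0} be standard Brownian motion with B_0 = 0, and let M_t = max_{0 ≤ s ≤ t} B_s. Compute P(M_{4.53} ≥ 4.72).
P(M_{4.53} ≥ 4.72) = 2·P(B_{4.53} ≥ 4.72) = 2(1 − Φ(4.72/√4.53)) ≈ 0.0266

By the reflection principle for Brownian motion, P(M_t ≥ a) = 2 · P(B_t ≥ a) for a ≥ 0. Since B_t ~ N(0, t), P(B_t ≥ 4.72) = 1 − Φ(4.72/√t) = 1 − Φ(4.72/√4.53) = 1 − Φ(2.2176). So
  P(M_{4.53} ≥ 4.72) = 2(1 − Φ(2.2176)) ≈ 0.0266.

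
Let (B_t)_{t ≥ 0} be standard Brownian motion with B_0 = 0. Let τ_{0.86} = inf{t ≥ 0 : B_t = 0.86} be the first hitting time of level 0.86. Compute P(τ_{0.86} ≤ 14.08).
P(τ_{0.86} ≤ 14.08) = 2(1 − Φ(0.86/√14.08)) = 2(1 − Φ(0.2292)) ≈ 0.8187

By the reflection principle for standard BM, P(τ_b ≤ t) = 2 · P(B_t ≥ b). Since B_t ~ N(0, t), P(B_t ≥ 0.86) = 1 − Φ(0.86/√t) = 1 − Φ(0.86/√14.08) = 1 − Φ(0.2292) ≈ 0.40936. Doubling: P(τ_{0.86} ≤ 14.08) ≈ 2 · 0.40936 = 0.81872 ≈ 0.8187.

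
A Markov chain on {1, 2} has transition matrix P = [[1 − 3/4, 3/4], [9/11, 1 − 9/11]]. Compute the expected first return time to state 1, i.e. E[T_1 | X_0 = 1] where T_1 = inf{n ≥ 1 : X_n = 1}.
E[T_1 | X_0 = 1] = 1/π_1 = 23/12

For an irreducible recurrent Markov chain with stationary distribution π, E[T_i | X_0 = i] = 1/π_i (Kac's formula). Here π_1 = (9/11)/(3/4 + 9/11) = (9/11)/(69/44) = 12/23, so E[T_1 | X_0 = 1] = 1/π_1 = (3/4 + 9/11)/(9/11) = (69/44)/(9/11) = 23/12.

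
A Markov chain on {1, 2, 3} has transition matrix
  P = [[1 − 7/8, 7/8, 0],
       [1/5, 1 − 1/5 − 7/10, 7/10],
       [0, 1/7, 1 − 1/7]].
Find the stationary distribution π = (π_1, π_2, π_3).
π = (16/429, 70/429, 343/429)

This is a birth-death chain on three states, which satisfies detailed balance: π_1 · P_{12} = π_2 · P_{21} and π_2 · P_{23} = π_3 · P_{32}.
From π_1 · 7/8 = π_2 · 1/5: π_2/π_1 = (7/8)/(1/5) = 35/8.
From π_2 · 7/10 = π_3 · 1/7: π_3/π_2 = (7/10)/(1/7) = 49/10.
Take π_1 proportional to 1; then unnormalized π = (1, 35/8, 343/16). Normalize by dividing by the sum 429/16:
  π = (16/429, 70/429, 343/429).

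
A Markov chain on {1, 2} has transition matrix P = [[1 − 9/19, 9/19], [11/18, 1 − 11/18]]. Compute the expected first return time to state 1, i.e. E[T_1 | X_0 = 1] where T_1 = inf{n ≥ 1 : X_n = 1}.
E[T_1 | X_0 = 1] = 1/π_1 = 371/209

For an irreducible recurrent Markov chain with stationary distribution π, E[T_i | X_0 = i] = 1/π_i (Kac's formula). Here π_1 = (11/18)/(9/19 + 11/18) = (11/18)/(371/342) = 209/371, so E[T_1 | X_0 = 1] = 1/π_1 = (9/19 + 11/18)/(11/18) = (371/342)/(11/18) = 371/209.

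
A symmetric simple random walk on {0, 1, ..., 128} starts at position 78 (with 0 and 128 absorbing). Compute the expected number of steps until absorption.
E[τ | X_0 = 78] = 3900

Let v_k = E[τ | X_0 = k]. Boundary: v_0 = v_128 = 0. Recurrence: v_k = 1 + (v_{k-1} + v_{k+1})/2 for 1 ≤ k ≤ 127. The particular solution to v_k − (v_{k-1} + v_{k+1})/2 = 1 is v_k = −k^2. Adding homogeneous solution A + B k and matching boundaries gives v_k = k (128 − k). Substituting k = 78: v_78 = 78 · 50 = 3900.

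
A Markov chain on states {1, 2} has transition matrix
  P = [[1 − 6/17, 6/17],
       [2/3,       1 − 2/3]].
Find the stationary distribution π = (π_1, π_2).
π_1 = 17/26, π_2 = 9/26

Solve πP = π with π_1 + π_2 = 1. From πP = π: π_1 · (1 − 6/17) + π_2 · 2/3 = π_1 ⇒ π_2 · 2/3 = π_1 · 6/17 ⇒ π_2/π_1 = (6/17)/(2/3) = 9/17. Together with π_1 + π_2 = 1:
  π_1 = (2/3)/(6/17 + 2/3) = (2/3)/(52/51) = 17/26,
  π_2 = (6/17)/(6/17 + 2/3) = (6/17)/(52/51) = 9/26.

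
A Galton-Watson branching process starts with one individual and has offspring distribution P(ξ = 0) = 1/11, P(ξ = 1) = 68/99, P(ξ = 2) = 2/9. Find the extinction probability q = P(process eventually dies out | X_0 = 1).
q = 9/22

The pgf is f(s) = 1/11 + 68/99·s + 2/9·s². The extinction probability q is the smallest fixed point of f in [0, 1]. Setting s = f(s):
  2/9·s² + (68/99 − 1)·s + 1/11 = 0
  2/9·s² − (1/11 + 2/9)·s + 1/11 = 0
which factors as (s − 1)·(2/9·s − 1/11) = 0, giving roots s = 1 and s = (1/11)/(2/9) = 9/22.
Mean offspring μ = 68/99 + 2·2/9 = 112/99 > 1 (supercritical), so q < 1. The extinction probability is the smaller root: q = (1/11)/(2/9) = 9/22.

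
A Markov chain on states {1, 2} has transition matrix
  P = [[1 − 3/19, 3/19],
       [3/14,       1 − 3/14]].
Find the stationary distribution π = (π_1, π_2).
π_1 = 19/33, π_2 = 14/33

Solve πP = π with π_1 + π_2 = 1. From πP = π: π_1 · (1 − 3/19) + π_2 · 3/14 = π_1 ⇒ π_2 · 3/14 = π_1 · 3/19 ⇒ π_2/π_1 = (3/19)/(3/14) = 14/19. Together with π_1 + π_2 = 1:
  π_1 = (3/14)/(3/19 + 3/14) = (3/14)/(99/266) = 19/33,
  π_2 = (3/19)/(3/19 + 3/14) = (3/19)/(99/266) = 14/33.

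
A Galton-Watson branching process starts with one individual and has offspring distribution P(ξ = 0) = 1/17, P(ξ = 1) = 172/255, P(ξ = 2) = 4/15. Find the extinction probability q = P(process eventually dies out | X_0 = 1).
q = 15/68

The pgf is f(s) = 1/17 + 172/255·s + 4/15·s². The extinction probability q is the smallest fixed point of f in [0, 1]. Setting s = f(s):
  4/15·s² + (172/255 − 1)·s + 1/17 = 0
  4/15·s² − (1/17 + 4/15)·s + 1/17 = 0
which factors as (s − 1)·(4/15·s − 1/17) = 0, giving roots s = 1 and s = (1/17)/(4/15) = 15/68.
Mean offspring μ = 172/255 + 2·4/15 = 308/255 > 1 (supercritical), so q < 1. The extinction probability is the smaller root: q = (1/17)/(4/15) = 15/68.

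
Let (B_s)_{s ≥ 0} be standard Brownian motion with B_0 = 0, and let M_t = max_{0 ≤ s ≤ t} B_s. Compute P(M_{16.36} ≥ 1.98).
P(M_{16.36} ≥ 1.98) = 2·P(B_{16.36} ≥ 1.98) = 2(1 − Φ(1.98/√16.36)) ≈ 0.6245

By the reflection principle for Brownian motion, P(M_t ≥ a) = 2 · P(B_t ≥ a) for a ≥ 0. Since B_t ~ N(0, t), P(B_t ≥ 1.98) = 1 − Φ(1.98/√t) = 1 − Φ(1.98/√16.36) = 1 − Φ(0.4895). So
  P(M_{16.36} ≥ 1.98) = 2(1 − Φ(0.4895)) ≈ 0.6245.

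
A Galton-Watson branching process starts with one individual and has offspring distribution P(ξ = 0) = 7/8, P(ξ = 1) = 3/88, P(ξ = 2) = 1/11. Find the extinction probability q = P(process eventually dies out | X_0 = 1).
q = 1

Mean offspring μ = 0·7/8 + 1·3/88 + 2·1/11 = 19/88 ≤ 1. For μ ≤ 1 with offspring not concentrated at 1, the Galton-Watson process goes extinct almost surely, so q = 1.
(Algebraic check: The pgf is f(s) = 7/8 + 3/88·s + 1/11·s². The extinction probability q is the smallest fixed point of f in [0, 1]. Setting s = f(s):
  1/11·s² + (3/88 − 1)·s + 7/8 = 0
  1/11·s² − (7/8 + 1/11)·s + 7/8 = 0
which factors as (s − 1)·(1/11·s − 7/8) = 0, giving roots s = 1 and s = (7/8)/(1/11) = 77/8. Since 77/8 ≥ 1, the smallest root in [0, 1] is s = 1.)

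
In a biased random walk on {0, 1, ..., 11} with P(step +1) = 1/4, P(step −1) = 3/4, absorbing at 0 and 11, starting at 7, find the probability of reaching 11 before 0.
P(hit 11 before 0) = (1 − (3)^7) / (1 − (3)^11) = 1093/88573

Let u_k denote P(reach 11 before 0 | start at k). Boundary: u_0 = 0, u_11 = 1. Recurrence: u_k = 1/4·u_{k+1} + 3/4·u_{k-1} for 1 ≤ k ≤ 10. Try u_k = A + B·r^k with r = q/p = (3/4)/(1/4) = 3. Substitution satisfies the recurrence; boundary conditions give:
  u_k = (1 − r^k) / (1 − r^N) = (1 − (3)^7) / (1 − (3)^11) = 1093/88573.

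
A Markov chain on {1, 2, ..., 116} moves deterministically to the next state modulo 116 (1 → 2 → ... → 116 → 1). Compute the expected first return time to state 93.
E[T_93 | X_0 = 93] = 116

The chain cycles deterministically, so starting at state 93 it returns in exactly 116 steps. Equivalently, the stationary distribution is uniform π_j = 1/116 for every state j, so by Kac's formula E[T_93] = 1/π_93 = 116.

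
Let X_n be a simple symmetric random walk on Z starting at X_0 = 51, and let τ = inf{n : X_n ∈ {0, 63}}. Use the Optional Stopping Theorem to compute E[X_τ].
E[X_τ] = 51

X_n is a martingale and τ is a bounded-mean stopping time (indeed τ is finite a.s. with bounded expectation since the walk is in a bounded region). By the OST, E[X_τ] = E[X_0] = 51. Equivalently: E[X_τ] = 63 · P(hit 63 first) + 0 · P(hit 0 first) = 63 · (51/63) = 51.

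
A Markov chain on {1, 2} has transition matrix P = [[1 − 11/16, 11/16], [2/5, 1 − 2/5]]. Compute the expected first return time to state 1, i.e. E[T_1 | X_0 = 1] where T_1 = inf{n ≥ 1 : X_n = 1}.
E[T_1 | X_0 = 1] = 1/π_1 = 87/32

For an irreducible recurrent Markov chain with stationary distribution π, E[T_i | X_0 = i] = 1/π_i (Kac's formula). Here π_1 = (2/5)/(11/16 + 2/5) = (2/5)/(87/80) = 32/87, so E[T_1 | X_0 = 1] = 1/π_1 = (11/16 + 2/5)/(2/5) = (87/80)/(2/5) = 87/32.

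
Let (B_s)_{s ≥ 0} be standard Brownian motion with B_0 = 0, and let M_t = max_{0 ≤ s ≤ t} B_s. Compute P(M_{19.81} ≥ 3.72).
P(M_{19.81} ≥ 3.72) = 2·P(B_{19.81} ≥ 3.72) = 2(1 − Φ(3.72/√19.81)) ≈ 0.4033

By the reflection principle for Brownian motion, P(M_t ≥ a) = 2 · P(B_t ≥ a) for a ≥ 0. Since B_t ~ N(0, t), P(B_t ≥ 3.72) = 1 − Φ(3.72/√t) = 1 − Φ(3.72/√19.81) = 1 − Φ(0.8358). So
  P(M_{19.81} ≥ 3.72) = 2(1 − Φ(0.8358)) ≈ 0.4033.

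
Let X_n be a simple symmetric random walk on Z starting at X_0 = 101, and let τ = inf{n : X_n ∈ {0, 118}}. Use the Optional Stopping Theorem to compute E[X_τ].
E[X_τ] = 101

X_n is a martingale and τ is a bounded-mean stopping time (indeed τ is finite a.s. with bounded expectation since the walk is in a bounded region). By the OST, E[X_τ] = E[X_0] = 101. Equivalently: E[X_τ] = 118 · P(hit 118 first) + 0 · P(hit 0 first) = 118 · (101/118) = 101.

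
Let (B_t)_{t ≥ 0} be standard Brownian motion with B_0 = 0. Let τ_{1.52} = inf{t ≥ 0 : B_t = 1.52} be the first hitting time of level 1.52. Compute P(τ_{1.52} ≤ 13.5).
P(τ_{1.52} ≤ 13.5) = 2(1 − Φ(1.52/√13.5)) = 2(1 − Φ(0.4137)) ≈ 0.6791

By the reflection principle for standard BM, P(τ_b ≤ t) = 2 · P(B_t ≥ b). Since B_t ~ N(0, t), P(B_t ≥ 1.52) = 1 − Φ(1.52/√t) = 1 − Φ(1.52/√13.5) = 1 − Φ(0.4137) ≈ 0.33955. Doubling: P(τ_{1.52} ≤ 13.5) ≈ 2 · 0.33955 = 0.67910 ≈ 0.6791.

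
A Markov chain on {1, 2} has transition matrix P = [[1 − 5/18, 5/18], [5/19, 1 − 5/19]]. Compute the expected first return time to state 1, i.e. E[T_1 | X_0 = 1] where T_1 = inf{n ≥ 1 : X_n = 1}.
E[T_1 | X_0 = 1] = 1/π_1 = 37/18

For an irreducible recurrent Markov chain with stationary distribution π, E[T_i | X_0 = i] = 1/π_i (Kac's formula). Here π_1 = (5/19)/(5/18 + 5/19) = (5/19)/(185/342) = 18/37, so E[T_1 | X_0 = 1] = 1/π_1 = (5/18 + 5/19)/(5/19) = (185/342)/(5/19) = 37/18.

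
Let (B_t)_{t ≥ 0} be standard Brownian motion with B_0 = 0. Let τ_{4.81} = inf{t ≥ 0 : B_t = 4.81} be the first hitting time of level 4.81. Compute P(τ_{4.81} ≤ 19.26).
P(τ_{4.81} ≤ 19.26) = 2(1 − Φ(4.81/√19.26)) = 2(1 − Φ(1.0960)) ≈ 0.2731

By the reflection principle for standard BM, P(τ_b ≤ t) = 2 · P(B_t ≥ b). Since B_t ~ N(0, t), P(B_t ≥ 4.81) = 1 − Φ(4.81/√t) = 1 − Φ(4.81/√19.26) = 1 − Φ(1.0960) ≈ 0.13654. Doubling: P(τ_{4.81} ≤ 19.26) ≈ 2 · 0.13654 = 0.27308 ≈ 0.2731.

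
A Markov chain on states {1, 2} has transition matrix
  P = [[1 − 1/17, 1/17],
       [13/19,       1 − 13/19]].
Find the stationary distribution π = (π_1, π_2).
π_1 = 221/240, π_2 = 19/240

Solve πP = π with π_1 + π_2 = 1. From πP = π: π_1 · (1 − 1/17) + π_2 · 13/19 = π_1 ⇒ π_2 · 13/19 = π_1 · 1/17 ⇒ π_2/π_1 = (1/17)/(13/19) = 19/221. Together with π_1 + π_2 = 1:
  π_1 = (13/19)/(1/17 + 13/19) = (13/19)/(240/323) = 221/240,
  π_2 = (1/17)/(1/17 + 13/19) = (1/17)/(240/323) = 19/240.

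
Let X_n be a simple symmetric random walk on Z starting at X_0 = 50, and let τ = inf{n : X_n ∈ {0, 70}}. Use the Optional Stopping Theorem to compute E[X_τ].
E[X_τ] = 50

X_n is a martingale and τ is a bounded-mean stopping time (indeed τ is finite a.s. with bounded expectation since the walk is in a bounded region). By the OST, E[X_τ] = E[X_0] = 50. Equivalently: E[X_τ] = 70 · P(hit 70 first) + 0 · P(hit 0 first) = 70 · (50/70) = 50.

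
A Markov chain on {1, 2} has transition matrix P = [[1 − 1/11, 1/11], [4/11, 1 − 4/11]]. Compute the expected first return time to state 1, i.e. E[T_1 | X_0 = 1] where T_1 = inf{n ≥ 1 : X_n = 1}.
E[T_1 | X_0 = 1] = 1/π_1 = 5/4

For an irreducible recurrent Markov chain with stationary distribution π, E[T_i | X_0 = i] = 1/π_i (Kac's formula). Here π_1 = (4/11)/(1/11 + 4/11) = (4/11)/(5/11) = 4/5, so E[T_1 | X_0 = 1] = 1/π_1 = (1/11 + 4/11)/(4/11) = (5/11)/(4/11) = 5/4.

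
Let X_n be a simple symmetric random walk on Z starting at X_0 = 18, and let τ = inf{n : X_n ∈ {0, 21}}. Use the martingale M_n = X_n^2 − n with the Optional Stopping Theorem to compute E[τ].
E[τ] = 54

M_n = X_n^2 − n is a martingale (since E[X_{n+1}^2 | F_n] = X_n^2 + 1). By OST (τ has finite mean in a bounded region), E[M_τ] = E[M_0] = X_0^2 − 0 = 18^2 = 324. Also E[M_τ] = E[X_τ^2] − E[τ]. The walk exits at 0 or 21, with P(hit 21 first) = 18/21, so E[X_τ^2] = 21^2 · 18/21 + 0 = 378. Thus E[τ] = E[X_τ^2] − E[M_τ] = 378 − 324 = 54 = 18(21 − 18) = 54.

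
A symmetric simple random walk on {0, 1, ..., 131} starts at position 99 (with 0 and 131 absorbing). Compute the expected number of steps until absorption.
E[τ | X_0 = 99] = 3168

Let v_k = E[τ | X_0 = k]. Boundary: v_0 = v_131 = 0. Recurrence: v_k = 1 + (v_{k-1} + v_{k+1})/2 for 1 ≤ k ≤ 130. The particular solution to v_k − (v_{k-1} + v_{k+1})/2 = 1 is v_k = −k^2. Adding homogeneous solution A + B k and matching boundaries gives v_k = k (131 − k). Substituting k = 99: v_99 = 99 · 32 = 3168.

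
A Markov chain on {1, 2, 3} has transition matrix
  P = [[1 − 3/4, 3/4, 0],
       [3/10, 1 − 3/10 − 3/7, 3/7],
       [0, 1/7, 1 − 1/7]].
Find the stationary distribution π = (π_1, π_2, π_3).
π = (1/11, 5/22, 15/22)

This is a birth-death chain on three states, which satisfies detailed balance: π_1 · P_{12} = π_2 · P_{21} and π_2 · P_{23} = π_3 · P_{32}.
From π_1 · 3/4 = π_2 · 3/10: π_2/π_1 = (3/4)/(3/10) = 5/2.
From π_2 · 3/7 = π_3 · 1/7: π_3/π_2 = (3/7)/(1/7) = 3.
Take π_1 proportional to 1; then unnormalized π = (1, 5/2, 15/2). Normalize by dividing by the sum 11:
  π = (1/11, 5/22, 15/22).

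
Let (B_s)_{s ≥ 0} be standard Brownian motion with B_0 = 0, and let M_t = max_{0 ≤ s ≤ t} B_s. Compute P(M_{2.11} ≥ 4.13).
P(M_{2.11} ≥ 4.13) = 2·P(B_{2.11} ≥ 4.13) = 2(1 − Φ(4.13/√2.11)) ≈ 0.0045

By the reflection principle for Brownian motion, P(M_t ≥ a) = 2 · P(B_t ≥ a) for a ≥ 0. Since B_t ~ N(0, t), P(B_t ≥ 4.13) = 1 − Φ(4.13/√t) = 1 − Φ(4.13/√2.11) = 1 − Φ(2.8432). So
  P(M_{2.11} ≥ 4.13) = 2(1 − Φ(2.8432)) ≈ 0.0045.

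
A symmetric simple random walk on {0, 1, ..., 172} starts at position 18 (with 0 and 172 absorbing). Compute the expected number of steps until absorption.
E[τ | X_0 = 18] = 2772

Let v_k = E[τ | X_0 = k]. Boundary: v_0 = v_172 = 0. Recurrence: v_k = 1 + (v_{k-1} + v_{k+1})/2 for 1 ≤ k ≤ 171. The particular solution to v_k − (v_{k-1} + v_{k+1})/2 = 1 is v_k = −k^2. Adding homogeneous solution A + B k and matching boundaries gives v_k = k (172 − k). Substituting k = 18: v_18 = 18 · 154 = 2772.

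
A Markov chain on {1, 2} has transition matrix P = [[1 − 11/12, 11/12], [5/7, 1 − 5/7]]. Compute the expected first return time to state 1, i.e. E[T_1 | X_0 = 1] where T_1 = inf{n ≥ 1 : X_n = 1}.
E[T_1 | X_0 = 1] = 1/π_1 = 137/60

For an irreducible recurrent Markov chain with stationary distribution π, E[T_i | X_0 = i] = 1/π_i (Kac's formula). Here π_1 = (5/7)/(11/12 + 5/7) = (5/7)/(137/84) = 60/137, so E[T_1 | X_0 = 1] = 1/π_1 = (11/12 + 5/7)/(5/7) = (137/84)/(5/7) = 137/60.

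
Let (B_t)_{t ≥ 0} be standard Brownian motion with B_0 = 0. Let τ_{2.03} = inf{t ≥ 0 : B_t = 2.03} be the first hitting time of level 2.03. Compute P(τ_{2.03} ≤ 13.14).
P(τ_{2.03} ≤ 13.14) = 2(1 − Φ(2.03/√13.14)) = 2(1 − Φ(0.5600)) ≈ 0.5755

By the reflection principle for standard BM, P(τ_b ≤ t) = 2 · P(B_t ≥ b). Since B_t ~ N(0, t), P(B_t ≥ 2.03) = 1 − Φ(2.03/√t) = 1 − Φ(2.03/√13.14) = 1 − Φ(0.5600) ≈ 0.28774. Doubling: P(τ_{2.03} ≤ 13.14) ≈ 2 · 0.28774 = 0.57548 ≈ 0.5755.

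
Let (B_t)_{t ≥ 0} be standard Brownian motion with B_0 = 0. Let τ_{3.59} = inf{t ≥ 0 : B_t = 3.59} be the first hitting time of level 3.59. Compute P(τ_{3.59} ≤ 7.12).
P(τ_{3.59} ≤ 7.12) = 2(1 − Φ(3.59/√7.12)) = 2(1 − Φ(1.3454)) ≈ 0.1785

By the reflection principle for standard BM, P(τ_b ≤ t) = 2 · P(B_t ≥ b). Since B_t ~ N(0, t), P(B_t ≥ 3.59) = 1 − Φ(3.59/√t) = 1 − Φ(3.59/√7.12) = 1 − Φ(1.3454) ≈ 0.08925. Doubling: P(τ_{3.59} ≤ 7.12) ≈ 2 · 0.08925 = 0.17850 ≈ 0.1785.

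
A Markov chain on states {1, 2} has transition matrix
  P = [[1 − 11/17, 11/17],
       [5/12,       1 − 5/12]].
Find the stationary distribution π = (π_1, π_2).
π_1 = 85/217, π_2 = 132/217

Solve πP = π with π_1 + π_2 = 1. From πP = π: π_1 · (1 − 11/17) + π_2 · 5/12 = π_1 ⇒ π_2 · 5/12 = π_1 · 11/17 ⇒ π_2/π_1 = (11/17)/(5/12) = 132/85. Together with π_1 + π_2 = 1:
  π_1 = (5/12)/(11/17 + 5/12) = (5/12)/(217/204) = 85/217,
  π_2 = (11/17)/(11/17 + 5/12) = (11/17)/(217/204) = 132/217.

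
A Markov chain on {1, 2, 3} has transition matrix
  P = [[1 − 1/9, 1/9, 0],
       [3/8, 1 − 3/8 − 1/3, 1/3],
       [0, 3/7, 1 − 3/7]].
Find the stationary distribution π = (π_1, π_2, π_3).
π = (243/371, 72/371, 8/53)

This is a birth-death chain on three states, which satisfies detailed balance: π_1 · P_{12} = π_2 · P_{21} and π_2 · P_{23} = π_3 · P_{32}.
From π_1 · 1/9 = π_2 · 3/8: π_2/π_1 = (1/9)/(3/8) = 8/27.
From π_2 · 1/3 = π_3 · 3/7: π_3/π_2 = (1/3)/(3/7) = 7/9.
Take π_1 proportional to 1; then unnormalized π = (1, 8/27, 56/243). Normalize by dividing by the sum 371/243:
  π = (243/371, 72/371, 8/53).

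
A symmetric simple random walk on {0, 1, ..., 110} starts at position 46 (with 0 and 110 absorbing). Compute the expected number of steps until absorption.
E[τ | X_0 = 46] = 2944

Let v_k = E[τ | X_0 = k]. Boundary: v_0 = v_110 = 0. Recurrence: v_k = 1 + (v_{k-1} + v_{k+1})/2 for 1 ≤ k ≤ 109. The particular solution to v_k − (v_{k-1} + v_{k+1})/2 = 1 is v_k = −k^2. Adding homogeneous solution A + B k and matching boundaries gives v_k = k (110 − k). Substituting k = 46: v_46 = 46 · 64 = 2944.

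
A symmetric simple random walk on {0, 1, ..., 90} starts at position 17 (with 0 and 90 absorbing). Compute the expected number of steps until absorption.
E[τ | X_0 = 17] = 1241

Let v_k = E[τ | X_0 = k]. Boundary: v_0 = v_90 = 0. Recurrence: v_k = 1 + (v_{k-1} + v_{k+1})/2 for 1 ≤ k ≤ 89. The particular solution to v_k − (v_{k-1} + v_{k+1})/2 = 1 is v_k = −k^2. Adding homogeneous solution A + B k and matching boundaries gives v_k = k (90 − k). Substituting k = 17: v_17 = 17 · 73 = 1241.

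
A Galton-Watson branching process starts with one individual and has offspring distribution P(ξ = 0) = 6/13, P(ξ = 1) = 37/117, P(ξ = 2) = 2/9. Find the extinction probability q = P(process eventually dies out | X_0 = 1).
q = 1

Mean offspring μ = 0·6/13 + 1·37/117 + 2·2/9 = 89/117 ≤ 1. For μ ≤ 1 with offspring not concentrated at 1, the Galton-Watson process goes extinct almost surely, so q = 1.
(Algebraic check: The pgf is f(s) = 6/13 + 37/117·s + 2/9·s². The extinction probability q is the smallest fixed point of f in [0, 1]. Setting s = f(s):
  2/9·s² + (37/117 − 1)·s + 6/13 = 0
  2/9·s² − (6/13 + 2/9)·s + 6/13 = 0
which factors as (s − 1)·(2/9·s − 6/13) = 0, giving roots s = 1 and s = (6/13)/(2/9) = 27/13. Since 27/13 ≥ 1, the smallest root in [0, 1] is s = 1.)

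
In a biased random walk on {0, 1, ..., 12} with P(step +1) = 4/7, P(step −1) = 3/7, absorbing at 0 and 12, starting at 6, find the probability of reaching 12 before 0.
P(hit 12 before 0) = (1 − (3/4)^6) / (1 − (3/4)^12) = 4096/4825

Let u_k denote P(reach 12 before 0 | start at k). Boundary: u_0 = 0, u_12 = 1. Recurrence: u_k = 4/7·u_{k+1} + 3/7·u_{k-1} for 1 ≤ k ≤ 11. Try u_k = A + B·r^k with r = q/p = (3/7)/(4/7) = 3/4. Substitution satisfies the recurrence; boundary conditions give:
  u_k = (1 − r^k) / (1 − r^N) = (1 − (3/4)^6) / (1 − (3/4)^12) = 4096/4825.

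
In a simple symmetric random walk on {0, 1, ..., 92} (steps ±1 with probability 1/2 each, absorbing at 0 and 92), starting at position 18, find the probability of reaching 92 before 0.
P(hit 92 before 0) = 18/92 = 9/46

Let u_k = P(hit 92 before 0 | start at k). Then u_0 = 0, u_92 = 1, and u_k = u_{k-1}/2 + u_{k+1}/2 for 1 ≤ k ≤ 91. This harmonic recurrence is solved by u_k = k/92, giving u_18 = 18/92 = 9/46.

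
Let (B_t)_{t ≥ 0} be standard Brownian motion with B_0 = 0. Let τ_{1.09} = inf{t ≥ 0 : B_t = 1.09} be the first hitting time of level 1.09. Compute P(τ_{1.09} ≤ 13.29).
P(τ_{1.09} ≤ 13.29) = 2(1 − Φ(1.09/√13.29)) = 2(1 − Φ(0.2990)) ≈ 0.7649

By the reflection principle for standard BM, P(τ_b ≤ t) = 2 · P(B_t ≥ b). Since B_t ~ N(0, t), P(B_t ≥ 1.09) = 1 − Φ(1.09/√t) = 1 − Φ(1.09/√13.29) = 1 − Φ(0.2990) ≈ 0.38247. Doubling: P(τ_{1.09} ≤ 13.29) ≈ 2 · 0.38247 = 0.76494 ≈ 0.7649.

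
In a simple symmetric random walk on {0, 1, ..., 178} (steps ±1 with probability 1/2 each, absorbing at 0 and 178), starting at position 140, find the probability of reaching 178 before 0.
P(hit 178 before 0) = 140/178 = 70/89

Let u_k = P(hit 178 before 0 | start at k). Then u_0 = 0, u_178 = 1, and u_k = u_{k-1}/2 + u_{k+1}/2 for 1 ≤ k ≤ 177. This harmonic recurrence is solved by u_k = k/178, giving u_140 = 140/178 = 70/89.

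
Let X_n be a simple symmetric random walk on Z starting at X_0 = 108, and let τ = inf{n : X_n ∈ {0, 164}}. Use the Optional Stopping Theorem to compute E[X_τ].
E[X_τ] = 108

X_n is a martingale and τ is a bounded-mean stopping time (indeed τ is finite a.s. with bounded expectation since the walk is in a bounded region). By the OST, E[X_τ] = E[X_0] = 108. Equivalently: E[X_τ] = 164 · P(hit 164 first) + 0 · P(hit 0 first) = 164 · (108/164) = 108.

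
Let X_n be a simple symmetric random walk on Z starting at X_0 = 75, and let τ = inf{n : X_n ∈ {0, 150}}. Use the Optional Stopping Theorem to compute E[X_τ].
E[X_τ] = 75

X_n is a martingale and τ is a bounded-mean stopping time (indeed τ is finite a.s. with bounded expectation since the walk is in a bounded region). By the OST, E[X_τ] = E[X_0] = 75. Equivalently: E[X_τ] = 150 · P(hit 150 first) + 0 · P(hit 0 first) = 150 · (75/150) = 75.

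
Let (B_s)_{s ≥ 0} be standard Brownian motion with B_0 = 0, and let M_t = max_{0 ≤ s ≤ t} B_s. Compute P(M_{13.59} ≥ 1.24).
P(M_{13.59} ≥ 1.24) = 2·P(B_{13.59} ≥ 1.24) = 2(1 − Φ(1.24/√13.59)) ≈ 0.7366

By the reflection principle for Brownian motion, P(M_t ≥ a) = 2 · P(B_t ≥ a) for a ≥ 0. Since B_t ~ N(0, t), P(B_t ≥ 1.24) = 1 − Φ(1.24/√t) = 1 − Φ(1.24/√13.59) = 1 − Φ(0.3364). So
  P(M_{13.59} ≥ 1.24) = 2(1 − Φ(0.3364)) ≈ 0.7366.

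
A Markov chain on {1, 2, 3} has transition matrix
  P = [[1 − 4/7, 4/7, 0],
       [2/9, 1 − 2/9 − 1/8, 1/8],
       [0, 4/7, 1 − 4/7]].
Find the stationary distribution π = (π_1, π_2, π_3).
π = (112/463, 288/463, 63/463)

This is a birth-death chain on three states, which satisfies detailed balance: π_1 · P_{12} = π_2 · P_{21} and π_2 · P_{23} = π_3 · P_{32}.
From π_1 · 4/7 = π_2 · 2/9: π_2/π_1 = (4/7)/(2/9) = 18/7.
From π_2 · 1/8 = π_3 · 4/7: π_3/π_2 = (1/8)/(4/7) = 7/32.
Take π_1 proportional to 1; then unnormalized π = (1, 18/7, 9/16). Normalize by dividing by the sum 463/112:
  π = (112/463, 288/463, 63/463).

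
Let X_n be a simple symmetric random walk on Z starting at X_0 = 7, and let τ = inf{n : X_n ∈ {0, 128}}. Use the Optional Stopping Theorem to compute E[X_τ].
E[X_τ] = 7

X_n is a martingale and τ is a bounded-mean stopping time (indeed τ is finite a.s. with bounded expectation since the walk is in a bounded region). By the OST, E[X_τ] = E[X_0] = 7. Equivalently: E[X_τ] = 128 · P(hit 128 first) + 0 · P(hit 0 first) = 128 · (7/128) = 7.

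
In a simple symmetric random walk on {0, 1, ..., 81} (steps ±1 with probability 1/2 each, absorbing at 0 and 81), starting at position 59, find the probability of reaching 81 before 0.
P(hit 81 before 0) = 59/81

Let u_k = P(hit 81 before 0 | start at k). Then u_0 = 0, u_81 = 1, and u_k = u_{k-1}/2 + u_{k+1}/2 for 1 ≤ k ≤ 80. This harmonic recurrence is solved by u_k = k/81, giving u_59 = 59/81.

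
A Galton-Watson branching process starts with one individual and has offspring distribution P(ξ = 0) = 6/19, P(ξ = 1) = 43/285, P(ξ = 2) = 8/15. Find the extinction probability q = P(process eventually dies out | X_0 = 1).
q = 45/76

The pgf is f(s) = 6/19 + 43/285·s + 8/15·s². The extinction probability q is the smallest fixed point of f in [0, 1]. Setting s = f(s):
  8/15·s² + (43/285 − 1)·s + 6/19 = 0
  8/15·s² − (6/19 + 8/15)·s + 6/19 = 0
which factors as (s − 1)·(8/15·s − 6/19) = 0, giving roots s = 1 and s = (6/19)/(8/15) = 45/76.
Mean offspring μ = 43/285 + 2·8/15 = 347/285 > 1 (supercritical), so q < 1. The extinction probability is the smaller root: q = (6/19)/(8/15) = 45/76.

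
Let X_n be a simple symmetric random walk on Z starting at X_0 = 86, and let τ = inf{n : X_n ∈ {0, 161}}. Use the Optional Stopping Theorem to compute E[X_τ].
E[X_τ] = 86

X_n is a martingale and τ is a bounded-mean stopping time (indeed τ is finite a.s. with bounded expectation since the walk is in a bounded region). By the OST, E[X_τ] = E[X_0] = 86. Equivalently: E[X_τ] = 161 · P(hit 161 first) + 0 · P(hit 0 first) = 161 · (86/161) = 86.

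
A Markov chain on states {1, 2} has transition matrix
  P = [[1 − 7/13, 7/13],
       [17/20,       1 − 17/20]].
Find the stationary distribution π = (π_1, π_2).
π_1 = 221/361, π_2 = 140/361

Solve πP = π with π_1 + π_2 = 1. From πP = π: π_1 · (1 − 7/13) + π_2 · 17/20 = π_1 ⇒ π_2 · 17/20 = π_1 · 7/13 ⇒ π_2/π_1 = (7/13)/(17/20) = 140/221. Together with π_1 + π_2 = 1:
  π_1 = (17/20)/(7/13 + 17/20) = (17/20)/(361/260) = 221/361,
  π_2 = (7/13)/(7/13 + 17/20) = (7/13)/(361/260) = 140/361.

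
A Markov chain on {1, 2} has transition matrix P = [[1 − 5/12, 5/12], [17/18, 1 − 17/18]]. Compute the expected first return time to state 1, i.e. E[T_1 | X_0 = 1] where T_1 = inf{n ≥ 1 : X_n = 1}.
E[T_1 | X_0 = 1] = 1/π_1 = 49/34

For an irreducible recurrent Markov chain with stationary distribution π, E[T_i | X_0 = i] = 1/π_i (Kac's formula). Here π_1 = (17/18)/(5/12 + 17/18) = (17/18)/(49/36) = 34/49, so E[T_1 | X_0 = 1] = 1/π_1 = (5/12 + 17/18)/(17/18) = (49/36)/(17/18) = 49/34.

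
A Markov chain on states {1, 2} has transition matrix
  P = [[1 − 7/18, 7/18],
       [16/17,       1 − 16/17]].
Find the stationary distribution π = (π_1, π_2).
π_1 = 288/407, π_2 = 119/407

Solve πP = π with π_1 + π_2 = 1. From πP = π: π_1 · (1 − 7/18) + π_2 · 16/17 = π_1 ⇒ π_2 · 16/17 = π_1 · 7/18 ⇒ π_2/π_1 = (7/18)/(16/17) = 119/288. Together with π_1 + π_2 = 1:
  π_1 = (16/17)/(7/18 + 16/17) = (16/17)/(407/306) = 288/407,
  π_2 = (7/18)/(7/18 + 16/17) = (7/18)/(407/306) = 119/407.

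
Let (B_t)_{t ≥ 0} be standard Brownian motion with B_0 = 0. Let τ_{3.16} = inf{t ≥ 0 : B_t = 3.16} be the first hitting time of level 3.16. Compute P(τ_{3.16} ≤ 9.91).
P(τ_{3.16} ≤ 9.91) = 2(1 − Φ(3.16/√9.91)) = 2(1 − Φ(1.0038)) ≈ 0.3155

By the reflection principle for standard BM, P(τ_b ≤ t) = 2 · P(B_t ≥ b). Since B_t ~ N(0, t), P(B_t ≥ 3.16) = 1 − Φ(3.16/√t) = 1 − Φ(3.16/√9.91) = 1 − Φ(1.0038) ≈ 0.15774. Doubling: P(τ_{3.16} ≤ 9.91) ≈ 2 · 0.15774 = 0.31548 ≈ 0.3155.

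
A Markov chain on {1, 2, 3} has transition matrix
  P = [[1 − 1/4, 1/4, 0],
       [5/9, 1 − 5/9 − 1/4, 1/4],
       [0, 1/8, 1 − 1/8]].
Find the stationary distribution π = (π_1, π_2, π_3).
π = (20/47, 9/47, 18/47)

This is a birth-death chain on three states, which satisfies detailed balance: π_1 · P_{12} = π_2 · P_{21} and π_2 · P_{23} = π_3 · P_{32}.
From π_1 · 1/4 = π_2 · 5/9: π_2/π_1 = (1/4)/(5/9) = 9/20.
From π_2 · 1/4 = π_3 · 1/8: π_3/π_2 = (1/4)/(1/8) = 2.
Take π_1 proportional to 1; then unnormalized π = (1, 9/20, 9/10). Normalize by dividing by the sum 47/20:
  π = (20/47, 9/47, 18/47).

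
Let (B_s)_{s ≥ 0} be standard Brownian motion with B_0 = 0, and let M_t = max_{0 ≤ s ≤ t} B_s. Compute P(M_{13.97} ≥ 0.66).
P(M_{13.97} ≥ 0.66) = 2·P(B_{13.97} ≥ 0.66) = 2(1 − Φ(0.66/√13.97)) ≈ 0.8598

By the reflection principle for Brownian motion, P(M_t ≥ a) = 2 · P(B_t ≥ a) for a ≥ 0. Since B_t ~ N(0, t), P(B_t ≥ 0.66) = 1 − Φ(0.66/√t) = 1 − Φ(0.66/√13.97) = 1 − Φ(0.1766). So
  P(M_{13.97} ≥ 0.66) = 2(1 − Φ(0.1766)) ≈ 0.8598.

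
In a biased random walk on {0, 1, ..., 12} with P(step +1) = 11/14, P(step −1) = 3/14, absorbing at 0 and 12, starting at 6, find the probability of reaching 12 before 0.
P(hit 12 before 0) = (1 − (3/11)^6) / (1 − (3/11)^12) = 1771561/1772290

Let u_k denote P(reach 12 before 0 | start at k). Boundary: u_0 = 0, u_12 = 1. Recurrence: u_k = 11/14·u_{k+1} + 3/14·u_{k-1} for 1 ≤ k ≤ 11. Try u_k = A + B·r^k with r = q/p = (3/14)/(11/14) = 3/11. Substitution satisfies the recurrence; boundary conditions give:
  u_k = (1 − r^k) / (1 − r^N) = (1 − (3/11)^6) / (1 − (3/11)^12) = 1771561/1772290.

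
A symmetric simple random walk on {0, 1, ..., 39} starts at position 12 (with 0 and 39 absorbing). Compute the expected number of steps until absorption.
E[τ | X_0 = 12] = 324

Let v_k = E[τ | X_0 = k]. Boundary: v_0 = v_39 = 0. Recurrence: v_k = 1 + (v_{k-1} + v_{k+1})/2 for 1 ≤ k ≤ 38. The particular solution to v_k − (v_{k-1} + v_{k+1})/2 = 1 is v_k = −k^2. Adding homogeneous solution A + B k and matching boundaries gives v_k = k (39 − k). Substituting k = 12: v_12 = 12 · 27 = 324.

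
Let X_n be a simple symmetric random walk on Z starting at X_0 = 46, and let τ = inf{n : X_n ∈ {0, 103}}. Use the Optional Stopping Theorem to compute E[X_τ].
E[X_τ] = 46

X_n is a martingale and τ is a bounded-mean stopping time (indeed τ is finite a.s. with bounded expectation since the walk is in a bounded region). By the OST, E[X_τ] = E[X_0] = 46. Equivalently: E[X_τ] = 103 · P(hit 103 first) + 0 · P(hit 0 first) = 103 · (46/103) = 46.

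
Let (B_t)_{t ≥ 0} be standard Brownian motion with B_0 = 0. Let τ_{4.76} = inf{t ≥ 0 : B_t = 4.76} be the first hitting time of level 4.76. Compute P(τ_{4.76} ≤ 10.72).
P(τ_{4.76} ≤ 10.72) = 2(1 − Φ(4.76/√10.72)) = 2(1 − Φ(1.4538)) ≈ 0.1460

By the reflection principle for standard BM, P(τ_b ≤ t) = 2 · P(B_t ≥ b). Since B_t ~ N(0, t), P(B_t ≥ 4.76) = 1 − Φ(4.76/√t) = 1 − Φ(4.76/√10.72) = 1 − Φ(1.4538) ≈ 0.07300. Doubling: P(τ_{4.76} ≤ 10.72) ≈ 2 · 0.07300 = 0.14600 ≈ 0.1460.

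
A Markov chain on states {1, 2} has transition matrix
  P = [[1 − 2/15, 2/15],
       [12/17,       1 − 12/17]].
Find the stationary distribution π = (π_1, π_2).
π_1 = 90/107, π_2 = 17/107

Solve πP = π with π_1 + π_2 = 1. From πP = π: π_1 · (1 − 2/15) + π_2 · 12/17 = π_1 ⇒ π_2 · 12/17 = π_1 · 2/15 ⇒ π_2/π_1 = (2/15)/(12/17) = 17/90. Together with π_1 + π_2 = 1:
  π_1 = (12/17)/(2/15 + 12/17) = (12/17)/(214/255) = 90/107,
  π_2 = (2/15)/(2/15 + 12/17) = (2/15)/(214/255) = 17/107.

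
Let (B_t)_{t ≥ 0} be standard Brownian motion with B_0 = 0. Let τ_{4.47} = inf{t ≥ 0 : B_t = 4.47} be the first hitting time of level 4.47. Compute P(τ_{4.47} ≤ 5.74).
P(τ_{4.47} ≤ 5.74) = 2(1 − Φ(4.47/√5.74)) = 2(1 − Φ(1.8657)) ≈ 0.0621

By the reflection principle for standard BM, P(τ_b ≤ t) = 2 · P(B_t ≥ b). Since B_t ~ N(0, t), P(B_t ≥ 4.47) = 1 − Φ(4.47/√t) = 1 − Φ(4.47/√5.74) = 1 − Φ(1.8657) ≈ 0.03104. Doubling: P(τ_{4.47} ≤ 5.74) ≈ 2 · 0.03104 = 0.06208 ≈ 0.0621.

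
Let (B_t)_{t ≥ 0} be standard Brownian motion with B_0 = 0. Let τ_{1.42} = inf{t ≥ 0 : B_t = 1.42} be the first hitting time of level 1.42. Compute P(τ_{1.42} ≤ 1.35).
P(τ_{1.42} ≤ 1.35) = 2(1 − Φ(1.42/√1.35)) = 2(1 − Φ(1.2221)) ≈ 0.2217

By the reflection principle for standard BM, P(τ_b ≤ t) = 2 · P(B_t ≥ b). Since B_t ~ N(0, t), P(B_t ≥ 1.42) = 1 − Φ(1.42/√t) = 1 − Φ(1.42/√1.35) = 1 − Φ(1.2221) ≈ 0.11083. Doubling: P(τ_{1.42} ≤ 1.35) ≈ 2 · 0.11083 = 0.22166 ≈ 0.2217.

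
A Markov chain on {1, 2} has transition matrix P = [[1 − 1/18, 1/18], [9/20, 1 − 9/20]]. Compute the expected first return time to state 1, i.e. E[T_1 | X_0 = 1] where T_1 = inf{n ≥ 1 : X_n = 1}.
E[T_1 | X_0 = 1] = 1/π_1 = 91/81

For an irreducible recurrent Markov chain with stationary distribution π, E[T_i | X_0 = i] = 1/π_i (Kac's formula). Here π_1 = (9/20)/(1/18 + 9/20) = (9/20)/(91/180) = 81/91, so E[T_1 | X_0 = 1] = 1/π_1 = (1/18 + 9/20)/(9/20) = (91/180)/(9/20) = 91/81.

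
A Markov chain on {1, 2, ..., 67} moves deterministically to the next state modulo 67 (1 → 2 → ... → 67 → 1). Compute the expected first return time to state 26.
E[T_26 | X_0 = 26] = 67

The chain cycles deterministically, so starting at state 26 it returns in exactly 67 steps. Equivalently, the stationary distribution is uniform π_j = 1/67 for every state j, so by Kac's formula E[T_26] = 1/π_26 = 67.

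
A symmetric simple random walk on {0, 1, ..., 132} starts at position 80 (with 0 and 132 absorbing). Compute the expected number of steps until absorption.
E[τ | X_0 = 80] = 4160

Let v_k = E[τ | X_0 = k]. Boundary: v_0 = v_132 = 0. Recurrence: v_k = 1 + (v_{k-1} + v_{k+1})/2 for 1 ≤ k ≤ 131. The particular solution to v_k − (v_{k-1} + v_{k+1})/2 = 1 is v_k = −k^2. Adding homogeneous solution A + B k and matching boundaries gives v_k = k (132 − k). Substituting k = 80: v_80 = 80 · 52 = 4160.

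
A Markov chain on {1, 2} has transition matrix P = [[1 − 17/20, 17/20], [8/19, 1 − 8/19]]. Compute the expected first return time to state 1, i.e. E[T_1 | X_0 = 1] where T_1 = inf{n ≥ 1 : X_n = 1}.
E[T_1 | X_0 = 1] = 1/π_1 = 483/160

For an irreducible recurrent Markov chain with stationary distribution π, E[T_i | X_0 = i] = 1/π_i (Kac's formula). Here π_1 = (8/19)/(17/20 + 8/19) = (8/19)/(483/380) = 160/483, so E[T_1 | X_0 = 1] = 1/π_1 = (17/20 + 8/19)/(8/19) = (483/380)/(8/19) = 483/160.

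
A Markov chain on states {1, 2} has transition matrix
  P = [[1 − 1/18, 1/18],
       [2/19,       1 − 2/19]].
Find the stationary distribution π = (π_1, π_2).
π_1 = 36/55, π_2 = 19/55

Solve πP = π with π_1 + π_2 = 1. From πP = π: π_1 · (1 − 1/18) + π_2 · 2/19 = π_1 ⇒ π_2 · 2/19 = π_1 · 1/18 ⇒ π_2/π_1 = (1/18)/(2/19) = 19/36. Together with π_1 + π_2 = 1:
  π_1 = (2/19)/(1/18 + 2/19) = (2/19)/(55/342) = 36/55,
  π_2 = (1/18)/(1/18 + 2/19) = (1/18)/(55/342) = 19/55.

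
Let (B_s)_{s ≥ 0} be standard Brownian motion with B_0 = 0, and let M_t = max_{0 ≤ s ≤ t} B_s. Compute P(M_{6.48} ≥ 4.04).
P(M_{6.48} ≥ 4.04) = 2·P(B_{6.48} ≥ 4.04) = 2(1 − Φ(4.04/√6.48)) ≈ 0.1125

By the reflection principle for Brownian motion, P(M_t ≥ a) = 2 · P(B_t ≥ a) for a ≥ 0. Since B_t ~ N(0, t), P(B_t ≥ 4.04) = 1 − Φ(4.04/√t) = 1 − Φ(4.04/√6.48) = 1 − Φ(1.5871). So
  P(M_{6.48} ≥ 4.04) = 2(1 − Φ(1.5871)) ≈ 0.1125.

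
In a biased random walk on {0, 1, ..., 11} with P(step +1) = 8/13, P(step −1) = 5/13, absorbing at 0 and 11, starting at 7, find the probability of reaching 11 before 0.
P(hit 11 before 0) = (1 − (5/8)^7) / (1 − (5/8)^11) = 2756644864/2847035489

Let u_k denote P(reach 11 before 0 | start at k). Boundary: u_0 = 0, u_11 = 1. Recurrence: u_k = 8/13·u_{k+1} + 5/13·u_{k-1} for 1 ≤ k ≤ 10. Try u_k = A + B·r^k with r = q/p = (5/13)/(8/13) = 5/8. Substitution satisfies the recurrence; boundary conditions give:
  u_k = (1 − r^k) / (1 − r^N) = (1 − (5/8)^7) / (1 − (5/8)^11) = 2756644864/2847035489.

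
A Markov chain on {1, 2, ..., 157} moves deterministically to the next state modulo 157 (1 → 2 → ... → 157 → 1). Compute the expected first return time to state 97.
E[T_97 | X_0 = 97] = 157

The chain cycles deterministically, so starting at state 97 it returns in exactly 157 steps. Equivalently, the stationary distribution is uniform π_j = 1/157 for every state j, so by Kac's formula E[T_97] = 1/π_97 = 157.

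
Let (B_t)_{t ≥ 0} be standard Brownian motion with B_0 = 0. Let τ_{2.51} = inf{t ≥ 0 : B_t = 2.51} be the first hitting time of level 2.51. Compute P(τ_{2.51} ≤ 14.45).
P(τ_{2.51} ≤ 14.45) = 2(1 − Φ(2.51/√14.45)) = 2(1 − Φ(0.6603)) ≈ 0.5091

By the reflection principle for standard BM, P(τ_b ≤ t) = 2 · P(B_t ≥ b). Since B_t ~ N(0, t), P(B_t ≥ 2.51) = 1 − Φ(2.51/√t) = 1 − Φ(2.51/√14.45) = 1 − Φ(0.6603) ≈ 0.25453. Doubling: P(τ_{2.51} ≤ 14.45) ≈ 2 · 0.25453 = 0.50906 ≈ 0.5091.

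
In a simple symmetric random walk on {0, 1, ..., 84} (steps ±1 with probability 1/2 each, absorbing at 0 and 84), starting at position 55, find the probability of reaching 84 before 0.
P(hit 84 before 0) = 55/84

Let u_k = P(hit 84 before 0 | start at k). Then u_0 = 0, u_84 = 1, and u_k = u_{k-1}/2 + u_{k+1}/2 for 1 ≤ k ≤ 83. This harmonic recurrence is solved by u_k = k/84, giving u_55 = 55/84.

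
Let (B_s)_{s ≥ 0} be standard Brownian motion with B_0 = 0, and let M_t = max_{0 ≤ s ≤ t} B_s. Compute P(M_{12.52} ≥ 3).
P(M_{12.52} ≥ 3) = 2·P(B_{12.52} ≥ 3) = 2(1 − Φ(3/√12.52)) ≈ 0.3965

By the reflection principle for Brownian motion, P(M_t ≥ a) = 2 · P(B_t ≥ a) for a ≥ 0. Since B_t ~ N(0, t), P(B_t ≥ 3) = 1 − Φ(3/√t) = 1 − Φ(3/√12.52) = 1 − Φ(0.8479). So
  P(M_{12.52} ≥ 3) = 2(1 − Φ(0.8479)) ≈ 0.3965.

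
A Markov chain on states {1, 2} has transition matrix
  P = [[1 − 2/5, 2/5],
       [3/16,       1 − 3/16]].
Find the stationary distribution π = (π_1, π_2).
π_1 = 15/47, π_2 = 32/47

Solve πP = π with π_1 + π_2 = 1. From πP = π: π_1 · (1 − 2/5) + π_2 · 3/16 = π_1 ⇒ π_2 · 3/16 = π_1 · 2/5 ⇒ π_2/π_1 = (2/5)/(3/16) = 32/15. Together with π_1 + π_2 = 1:
  π_1 = (3/16)/(2/5 + 3/16) = (3/16)/(47/80) = 15/47,
  π_2 = (2/5)/(2/5 + 3/16) = (2/5)/(47/80) = 32/47.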